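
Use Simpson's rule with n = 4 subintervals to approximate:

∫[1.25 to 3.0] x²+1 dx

f(x) = x²+1
a = 1.25, b = 3.0, n = 4
h = (b - a)/n = 0.437500

Simpson's rule: (h/3)[f(x₀) + 4f(x₁) + 2f(x₂) + ... + f(xₙ)]

x_0 = 1.2500, f(x_0) = 2.562500, coefficient = 1
x_1 = 1.6875, f(x_1) = 3.847656, coefficient = 4
x_2 = 2.1250, f(x_2) = 5.515625, coefficient = 2
x_3 = 2.5625, f(x_3) = 7.566406, coefficient = 4
x_4 = 3.0000, f(x_4) = 10.000000, coefficient = 1

I ≈ (0.437500/3) × 69.250000 = 10.098958
Exact value: 10.098958
Error: 0.000000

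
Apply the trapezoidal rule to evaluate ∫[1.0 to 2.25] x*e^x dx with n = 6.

f(x) = x*e^x
a = 1.0, b = 2.25, n = 6
h = (b - a)/n = 0.208333

Trapezoidal rule: (h/2)[f(x₀) + 2f(x₁) + 2f(x₂) + ... + f(xₙ)]

x_0 = 1.0000, f(x_0) = 2.718282, coefficient = 1
x_1 = 1.2083, f(x_1) = 4.045379, coefficient = 2
x_2 = 1.4167, f(x_2) = 5.841417, coefficient = 2
x_3 = 1.6250, f(x_3) = 8.252431, coefficient = 2
x_4 = 1.8333, f(x_4) = 11.466952, coefficient = 2
x_5 = 2.0417, f(x_5) = 15.727852, coefficient = 2
x_6 = 2.2500, f(x_6) = 21.347406, coefficient = 1

I ≈ (0.208333/2) × 114.733748 = 11.951432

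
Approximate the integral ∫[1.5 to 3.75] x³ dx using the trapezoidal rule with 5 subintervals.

f(x) = x³
a = 1.5, b = 3.75, n = 5
h = (b - a)/n = 0.450000

Trapezoidal rule: (h/2)[f(x₀) + 2f(x₁) + 2f(x₂) + ... + f(xₙ)]

x_0 = 1.5000, f(x_0) = 3.375000, coefficient = 1
x_1 = 1.9500, f(x_1) = 7.414875, coefficient = 2
x_2 = 2.4000, f(x_2) = 13.824000, coefficient = 2
x_3 = 2.8500, f(x_3) = 23.149125, coefficient = 2
x_4 = 3.3000, f(x_4) = 35.937000, coefficient = 2
x_5 = 3.7500, f(x_5) = 52.734375, coefficient = 1

I ≈ (0.450000/2) × 216.759375 = 48.770859
Exact value: 48.172852
Error: 0.598008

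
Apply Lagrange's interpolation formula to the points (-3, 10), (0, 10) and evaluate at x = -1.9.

Lagrange interpolation formula:
P(x) = Σ yᵢ × Lᵢ(x)
where Lᵢ(x) = Π_{j≠i} (x - xⱼ)/(xᵢ - xⱼ)

L_0(-1.9) = (-1.9 - 0)/(-3 - 0) = 0.633333
L_1(-1.9) = (-1.9 - (-3))/(0 - (-3)) = 0.366667

P(-1.9) = 10×L_0(-1.9) + 10×L_1(-1.9)
P(-1.9) = 10.000000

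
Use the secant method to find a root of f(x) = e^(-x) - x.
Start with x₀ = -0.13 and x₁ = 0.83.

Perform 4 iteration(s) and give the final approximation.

f(x) = e^(-x) - x
x₀ = -0.13, x₁ = 0.83

Secant formula: x_{n+1} = x_n - f(x_n)(x_n - x_{n-1})/(f(x_n) - f(x_{n-1}))

Iteration 1:
  f(-0.130000) = 1.268828
  f(0.830000) = -0.393951
  x_2 = 0.830000 - (-0.393951)×(0.830000 - (-0.130000))/(-0.393951 - 1.268828)
       = 0.602554
Iteration 2:
  f(0.830000) = -0.393951
  f(0.602554) = -0.055142
  x_3 = 0.602554 - (-0.055142)×(0.602554 - 0.830000)/(-0.055142 - (-0.393951))
       = 0.565536
Iteration 3:
  f(0.602554) = -0.055142
  f(0.565536) = 0.002519
  x_4 = 0.565536 - 0.002519×(0.565536 - 0.602554)/(0.002519 - (-0.055142))
       = 0.567154
Iteration 4:
  f(0.565536) = 0.002519
  f(0.567154) = -0.000016
  x_5 = 0.567154 - (-0.000016)×(0.567154 - 0.565536)/(-0.000016 - 0.002519)
       = 0.567143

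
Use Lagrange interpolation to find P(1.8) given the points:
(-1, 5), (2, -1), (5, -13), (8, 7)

Lagrange interpolation formula:
P(x) = Σ yᵢ × Lᵢ(x)
where Lᵢ(x) = Π_{j≠i} (x - xⱼ)/(xᵢ - xⱼ)

L_0(1.8) = (1.8 - 2)/(-1 - 2) × (1.8 - 5)/(-1 - 5) × (1.8 - 8)/(-1 - 8) = 0.024494
L_1(1.8) = (1.8 - (-1))/(2 - (-1)) × (1.8 - 5)/(2 - 5) × (1.8 - 8)/(2 - 8) = 1.028741
L_2(1.8) = (1.8 - (-1))/(5 - (-1)) × (1.8 - 2)/(5 - 2) × (1.8 - 8)/(5 - 8) = -0.064296
L_3(1.8) = (1.8 - (-1))/(8 - (-1)) × (1.8 - 2)/(8 - 2) × (1.8 - 5)/(8 - 5) = 0.011062

P(1.8) = 5×L_0(1.8) + (-1)×L_1(1.8) + (-13)×L_2(1.8) + 7×L_3(1.8)
P(1.8) = 0.007012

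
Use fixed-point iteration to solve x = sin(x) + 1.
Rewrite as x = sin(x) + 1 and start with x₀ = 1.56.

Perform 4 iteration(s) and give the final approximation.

Equation: x = sin(x) + 1
Fixed-point form: x = sin(x) + 1
x₀ = 1.56

x_1 = g(1.560000) = 1.999942
x_2 = g(1.999942) = 1.909322
x_3 = g(1.909322) = 1.943245
x_4 = g(1.943245) = 1.931439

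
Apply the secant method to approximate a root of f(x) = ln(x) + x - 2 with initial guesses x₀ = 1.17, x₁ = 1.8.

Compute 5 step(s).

f(x) = ln(x) + x - 2
x₀ = 1.17, x₁ = 1.8

Secant formula: x_{n+1} = x_n - f(x_n)(x_n - x_{n-1})/(f(x_n) - f(x_{n-1}))

Iteration 1:
  f(1.170000) = -0.672996
  f(1.800000) = 0.387787
  x_2 = 1.800000 - 0.387787×(1.800000 - 1.170000)/(0.387787 - (-0.672996))
       = 1.569693
Iteration 2:
  f(1.800000) = 0.387787
  f(1.569693) = 0.020573
  x_3 = 1.569693 - 0.020573×(1.569693 - 1.800000)/(0.020573 - 0.387787)
       = 1.556790
Iteration 3:
  f(1.569693) = 0.020573
  f(1.556790) = -0.000584
  x_4 = 1.556790 - (-0.000584)×(1.556790 - 1.569693)/(-0.000584 - 0.020573)
       = 1.557146
Iteration 4:
  f(1.556790) = -0.000584
  f(1.557146) = 0.000001
  x_5 = 1.557146 - 0.000001×(1.557146 - 1.556790)/(0.000001 - (-0.000584))
       = 1.557146
Iteration 5:
  f(1.557146) = 0.000001
  f(1.557146) = 0.000000
  x_6 = 1.557146 - 0.000000×(1.557146 - 1.557146)/(0.000000 - 0.000001)
       = 1.557146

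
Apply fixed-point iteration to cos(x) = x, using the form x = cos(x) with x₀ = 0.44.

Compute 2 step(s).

Equation: cos(x) = x
Fixed-point form: x = cos(x)
x₀ = 0.44

x_1 = g(0.440000) = 0.904752
x_2 = g(0.904752) = 0.617881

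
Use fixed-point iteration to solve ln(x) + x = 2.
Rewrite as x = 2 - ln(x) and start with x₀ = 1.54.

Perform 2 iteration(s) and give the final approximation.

Equation: ln(x) + x = 2
Fixed-point form: x = 2 - ln(x)
x₀ = 1.54

x_1 = g(1.540000) = 1.568218
x_2 = g(1.568218) = 1.550060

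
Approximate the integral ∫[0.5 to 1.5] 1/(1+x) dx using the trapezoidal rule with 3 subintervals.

f(x) = 1/(1+x)
a = 0.5, b = 1.5, n = 3
h = (b - a)/n = 0.333333

Trapezoidal rule: (h/2)[f(x₀) + 2f(x₁) + 2f(x₂) + ... + f(xₙ)]

x_0 = 0.5000, f(x_0) = 0.666667, coefficient = 1
x_1 = 0.8333, f(x_1) = 0.545455, coefficient = 2
x_2 = 1.1667, f(x_2) = 0.461538, coefficient = 2
x_3 = 1.5000, f(x_3) = 0.400000, coefficient = 1

I ≈ (0.333333/2) × 3.080653 = 0.513442
Exact value: 0.510826
Error: 0.002616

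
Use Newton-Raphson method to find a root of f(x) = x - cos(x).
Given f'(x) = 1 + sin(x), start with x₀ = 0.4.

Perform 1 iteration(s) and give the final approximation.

f(x) = x - cos(x)
f'(x) = 1 + sin(x)
x₀ = 0.4

Newton-Raphson formula: x_{n+1} = x_n - f(x_n)/f'(x_n)

Iteration 1:
  f(0.400000) = -0.521061
  f'(0.400000) = 1.389418
  x_1 = 0.400000 - (-0.521061)/1.389418 = 0.775021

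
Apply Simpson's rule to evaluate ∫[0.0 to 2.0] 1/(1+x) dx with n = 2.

f(x) = 1/(1+x)
a = 0.0, b = 2.0, n = 2
h = (b - a)/n = 1.000000

Simpson's rule: (h/3)[f(x₀) + 4f(x₁) + 2f(x₂) + ... + f(xₙ)]

x_0 = 0.0000, f(x_0) = 1.000000, coefficient = 1
x_1 = 1.0000, f(x_1) = 0.500000, coefficient = 4
x_2 = 2.0000, f(x_2) = 0.333333, coefficient = 1

I ≈ (1.000000/3) × 3.333333 = 1.111111
Exact value: 1.098612
Error: 0.012499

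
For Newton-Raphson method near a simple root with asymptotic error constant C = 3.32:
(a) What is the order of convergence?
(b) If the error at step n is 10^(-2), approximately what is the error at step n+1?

(a) Newton-Raphson has quadratic (order 2) convergence near simple roots.
    This means |e_{n+1}| ≈ C|e_n|².

(b) With |e_n| = 10^(-2) and C = 3.32:
    |e_{n+1}| ≈ 3.32 × (10^(-2))² = 3.32 × 10^(-4)

(a) 2 (quadratic); (b) |e_{n+1}| ≈ 3.320e-04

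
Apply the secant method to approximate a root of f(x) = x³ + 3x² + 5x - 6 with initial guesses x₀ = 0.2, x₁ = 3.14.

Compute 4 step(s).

f(x) = x³ + 3x² + 5x - 6
x₀ = 0.2, x₁ = 3.14

Secant formula: x_{n+1} = x_n - f(x_n)(x_n - x_{n-1})/(f(x_n) - f(x_{n-1}))

Iteration 1:
  f(0.200000) = -4.872000
  f(3.140000) = 70.237944
  x_2 = 3.140000 - 70.237944×(3.140000 - 0.200000)/(70.237944 - (-4.872000))
       = 0.390703
Iteration 2:
  f(3.140000) = 70.237944
  f(0.390703) = -3.528899
  x_3 = 0.390703 - (-3.528899)×(0.390703 - 3.140000)/(-3.528899 - 70.237944)
       = 0.522225
Iteration 3:
  f(0.390703) = -3.528899
  f(0.522225) = -2.428295
  x_4 = 0.522225 - (-2.428295)×(0.522225 - 0.390703)/(-2.428295 - (-3.528899))
       = 0.812407
Iteration 4:
  f(0.522225) = -2.428295
  f(0.812407) = 0.578243
  x_5 = 0.812407 - 0.578243×(0.812407 - 0.522225)/(0.578243 - (-2.428295))
       = 0.756597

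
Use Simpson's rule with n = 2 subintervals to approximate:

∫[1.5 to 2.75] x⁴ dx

f(x) = x⁴
a = 1.5, b = 2.75, n = 2
h = (b - a)/n = 0.625000

Simpson's rule: (h/3)[f(x₀) + 4f(x₁) + 2f(x₂) + ... + f(xₙ)]

x_0 = 1.5000, f(x_0) = 5.062500, coefficient = 1
x_1 = 2.1250, f(x_1) = 20.390869, coefficient = 4
x_2 = 2.7500, f(x_2) = 57.191406, coefficient = 1

I ≈ (0.625000/3) × 143.817383 = 29.961955
Exact value: 29.936523
Error: 0.025431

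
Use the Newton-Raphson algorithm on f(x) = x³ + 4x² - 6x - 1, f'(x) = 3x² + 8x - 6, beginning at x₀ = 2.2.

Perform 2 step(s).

f(x) = x³ + 4x² - 6x - 1
f'(x) = 3x² + 8x - 6
x₀ = 2.2

Newton-Raphson formula: x_{n+1} = x_n - f(x_n)/f'(x_n)

Iteration 1:
  f(2.200000) = 15.808000
  f'(2.200000) = 26.120000
  x_1 = 2.200000 - 15.808000/26.120000 = 1.594793
Iteration 2:
  f(1.594793) = 3.660845
  f'(1.594793) = 14.388443
  x_2 = 1.594793 - 3.660845/14.388443 = 1.340364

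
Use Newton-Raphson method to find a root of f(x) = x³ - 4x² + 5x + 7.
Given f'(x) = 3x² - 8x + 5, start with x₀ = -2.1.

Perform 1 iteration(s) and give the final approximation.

f(x) = x³ - 4x² + 5x + 7
f'(x) = 3x² - 8x + 5
x₀ = -2.1

Newton-Raphson formula: x_{n+1} = x_n - f(x_n)/f'(x_n)

Iteration 1:
  f(-2.100000) = -30.401000
  f'(-2.100000) = 35.030000
  x_1 = -2.100000 - (-30.401000)/35.030000 = -1.232144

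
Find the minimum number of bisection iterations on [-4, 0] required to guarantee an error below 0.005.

We need (b-a)/2^n ≤ 0.005
(0 - (-4))/2^n ≤ 0.005
4/2^n ≤ 0.005
2^n ≥ 800
n ≥ log₂(800) = 9.64
n ≥ 10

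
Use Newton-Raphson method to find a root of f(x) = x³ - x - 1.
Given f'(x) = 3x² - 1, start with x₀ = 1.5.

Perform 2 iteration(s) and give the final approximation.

f(x) = x³ - x - 1
f'(x) = 3x² - 1
x₀ = 1.5

Newton-Raphson formula: x_{n+1} = x_n - f(x_n)/f'(x_n)

Iteration 1:
  f(1.500000) = 0.875000
  f'(1.500000) = 5.750000
  x_1 = 1.500000 - 0.875000/5.750000 = 1.347826
Iteration 2:
  f(1.347826) = 0.100682
  f'(1.347826) = 4.449905
  x_2 = 1.347826 - 0.100682/4.449905 = 1.325200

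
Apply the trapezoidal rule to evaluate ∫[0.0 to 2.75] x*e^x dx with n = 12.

f(x) = x*e^x
a = 0.0, b = 2.75, n = 12
h = (b - a)/n = 0.229167

Trapezoidal rule: (h/2)[f(x₀) + 2f(x₁) + 2f(x₂) + ... + f(xₙ)]

x_0 = 0.0000, f(x_0) = 0.000000, coefficient = 1
x_1 = 0.2292, f(x_1) = 0.288189, coefficient = 2
x_2 = 0.4583, f(x_2) = 0.724825, coefficient = 2
x_3 = 0.6875, f(x_3) = 1.367257, coefficient = 2
x_4 = 0.9167, f(x_4) = 2.292528, coefficient = 2
x_5 = 1.1458, f(x_5) = 3.603716, coefficient = 2
x_6 = 1.3750, f(x_6) = 5.438230, coefficient = 2
x_7 = 1.6042, f(x_7) = 7.978665, coefficient = 2
x_8 = 1.8333, f(x_8) = 11.466952, coefficient = 2
x_9 = 2.0625, f(x_9) = 16.222819, coefficient = 2
x_10 = 2.2917, f(x_10) = 22.667814, coefficient = 2
x_11 = 2.5208, f(x_11) = 31.356540, coefficient = 2
x_12 = 2.7500, f(x_12) = 43.017238, coefficient = 1

I ≈ (0.229167/2) × 249.832308 = 28.626619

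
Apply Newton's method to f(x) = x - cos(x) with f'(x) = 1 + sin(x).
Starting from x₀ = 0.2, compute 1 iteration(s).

f(x) = x - cos(x)
f'(x) = 1 + sin(x)
x₀ = 0.2

Newton-Raphson formula: x_{n+1} = x_n - f(x_n)/f'(x_n)

Iteration 1:
  f(0.200000) = -0.780067
  f'(0.200000) = 1.198669
  x_1 = 0.200000 - (-0.780067)/1.198669 = 0.850777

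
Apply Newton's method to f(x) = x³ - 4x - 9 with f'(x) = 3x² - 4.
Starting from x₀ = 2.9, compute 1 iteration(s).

f(x) = x³ - 4x - 9
f'(x) = 3x² - 4
x₀ = 2.9

Newton-Raphson formula: x_{n+1} = x_n - f(x_n)/f'(x_n)

Iteration 1:
  f(2.900000) = 3.789000
  f'(2.900000) = 21.230000
  x_1 = 2.900000 - 3.789000/21.230000 = 2.721526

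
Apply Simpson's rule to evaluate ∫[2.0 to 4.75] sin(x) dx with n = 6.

f(x) = sin(x)
a = 2.0, b = 4.75, n = 6
h = (b - a)/n = 0.458333

Simpson's rule: (h/3)[f(x₀) + 4f(x₁) + 2f(x₂) + ... + f(xₙ)]

x_0 = 2.0000, f(x_0) = 0.909297, coefficient = 1
x_1 = 2.4583, f(x_1) = 0.631324, coefficient = 4
x_2 = 2.9167, f(x_2) = 0.223034, coefficient = 2
x_3 = 3.3750, f(x_3) = -0.231294, coefficient = 4
x_4 = 3.8333, f(x_4) = -0.637879, coefficient = 2
x_5 = 4.2917, f(x_5) = -0.912794, coefficient = 4
x_6 = 4.7500, f(x_6) = -0.999293, coefficient = 1

I ≈ (0.458333/3) × -2.970740 = -0.453863
Exact value: -0.453749
Error: 0.000114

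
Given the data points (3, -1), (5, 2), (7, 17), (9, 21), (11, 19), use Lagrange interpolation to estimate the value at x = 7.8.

Lagrange interpolation formula:
P(x) = Σ yᵢ × Lᵢ(x)
where Lᵢ(x) = Π_{j≠i} (x - xⱼ)/(xᵢ - xⱼ)

L_0(7.8) = (7.8 - 5)/(3 - 5) × (7.8 - 7)/(3 - 7) × (7.8 - 9)/(3 - 9) × (7.8 - 11)/(3 - 11) = 0.022400
L_1(7.8) = (7.8 - 3)/(5 - 3) × (7.8 - 7)/(5 - 7) × (7.8 - 9)/(5 - 9) × (7.8 - 11)/(5 - 11) = -0.153600
L_2(7.8) = (7.8 - 3)/(7 - 3) × (7.8 - 5)/(7 - 5) × (7.8 - 9)/(7 - 9) × (7.8 - 11)/(7 - 11) = 0.806400
L_3(7.8) = (7.8 - 3)/(9 - 3) × (7.8 - 5)/(9 - 5) × (7.8 - 7)/(9 - 7) × (7.8 - 11)/(9 - 11) = 0.358400
L_4(7.8) = (7.8 - 3)/(11 - 3) × (7.8 - 5)/(11 - 5) × (7.8 - 7)/(11 - 7) × (7.8 - 9)/(11 - 9) = -0.033600

P(7.8) = (-1)×L_0(7.8) + 2×L_1(7.8) + 17×L_2(7.8) + 21×L_3(7.8) + 19×L_4(7.8)
P(7.8) = 20.267200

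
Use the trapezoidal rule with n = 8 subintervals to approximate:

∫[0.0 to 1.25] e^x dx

f(x) = e^x
a = 0.0, b = 1.25, n = 8
h = (b - a)/n = 0.156250

Trapezoidal rule: (h/2)[f(x₀) + 2f(x₁) + 2f(x₂) + ... + f(xₙ)]

x_0 = 0.0000, f(x_0) = 1.000000, coefficient = 1
x_1 = 0.1562, f(x_1) = 1.169118, coefficient = 2
x_2 = 0.3125, f(x_2) = 1.366838, coefficient = 2
x_3 = 0.4688, f(x_3) = 1.597995, coefficient = 2
x_4 = 0.6250, f(x_4) = 1.868246, coefficient = 2
x_5 = 0.7812, f(x_5) = 2.184201, coefficient = 2
x_6 = 0.9375, f(x_6) = 2.553589, coefficient = 2
x_7 = 1.0938, f(x_7) = 2.985449, coefficient = 2
x_8 = 1.2500, f(x_8) = 3.490343, coefficient = 1

I ≈ (0.156250/2) × 31.941216 = 2.495408
Exact value: 2.490343
Error: 0.005065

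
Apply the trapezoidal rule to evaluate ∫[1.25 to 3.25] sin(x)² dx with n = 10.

f(x) = sin(x)²
a = 1.25, b = 3.25, n = 10
h = (b - a)/n = 0.200000

Trapezoidal rule: (h/2)[f(x₀) + 2f(x₁) + 2f(x₂) + ... + f(xₙ)]

x_0 = 1.2500, f(x_0) = 0.900572, coefficient = 1
x_1 = 1.4500, f(x_1) = 0.985479, coefficient = 2
x_2 = 1.6500, f(x_2) = 0.993740, coefficient = 2
x_3 = 1.8500, f(x_3) = 0.924050, coefficient = 2
x_4 = 2.0500, f(x_4) = 0.787412, coefficient = 2
x_5 = 2.2500, f(x_5) = 0.605398, coefficient = 2
x_6 = 2.4500, f(x_6) = 0.406744, coefficient = 2
x_7 = 2.6500, f(x_7) = 0.222813, coefficient = 2
x_8 = 2.8500, f(x_8) = 0.082644, coefficient = 2
x_9 = 3.0500, f(x_9) = 0.008366, coefficient = 2
x_10 = 3.2500, f(x_10) = 0.011706, coefficient = 1

I ≈ (0.200000/2) × 10.945568 = 1.094557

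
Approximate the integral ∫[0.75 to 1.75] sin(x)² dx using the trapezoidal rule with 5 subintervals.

f(x) = sin(x)²
a = 0.75, b = 1.75, n = 5
h = (b - a)/n = 0.200000

Trapezoidal rule: (h/2)[f(x₀) + 2f(x₁) + 2f(x₂) + ... + f(xₙ)]

x_0 = 0.7500, f(x_0) = 0.464631, coefficient = 1
x_1 = 0.9500, f(x_1) = 0.661645, coefficient = 2
x_2 = 1.1500, f(x_2) = 0.833138, coefficient = 2
x_3 = 1.3500, f(x_3) = 0.952036, coefficient = 2
x_4 = 1.5500, f(x_4) = 0.999568, coefficient = 2
x_5 = 1.7500, f(x_5) = 0.968228, coefficient = 1

I ≈ (0.200000/2) × 8.325633 = 0.832563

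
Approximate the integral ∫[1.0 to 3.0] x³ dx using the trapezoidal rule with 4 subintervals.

f(x) = x³
a = 1.0, b = 3.0, n = 4
h = (b - a)/n = 0.500000

Trapezoidal rule: (h/2)[f(x₀) + 2f(x₁) + 2f(x₂) + ... + f(xₙ)]

x_0 = 1.0000, f(x_0) = 1.000000, coefficient = 1
x_1 = 1.5000, f(x_1) = 3.375000, coefficient = 2
x_2 = 2.0000, f(x_2) = 8.000000, coefficient = 2
x_3 = 2.5000, f(x_3) = 15.625000, coefficient = 2
x_4 = 3.0000, f(x_4) = 27.000000, coefficient = 1

I ≈ (0.500000/2) × 82.000000 = 20.500000
Exact value: 20.000000
Error: 0.500000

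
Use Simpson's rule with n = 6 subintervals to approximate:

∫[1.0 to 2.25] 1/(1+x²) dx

f(x) = 1/(1+x²)
a = 1.0, b = 2.25, n = 6
h = (b - a)/n = 0.208333

Simpson's rule: (h/3)[f(x₀) + 4f(x₁) + 2f(x₂) + ... + f(xₙ)]

x_0 = 1.0000, f(x_0) = 0.500000, coefficient = 1
x_1 = 1.2083, f(x_1) = 0.406493, coefficient = 4
x_2 = 1.4167, f(x_2) = 0.332564, coefficient = 2
x_3 = 1.6250, f(x_3) = 0.274678, coefficient = 4
x_4 = 1.8333, f(x_4) = 0.229299, coefficient = 2
x_5 = 2.0417, f(x_5) = 0.193483, coefficient = 4
x_6 = 2.2500, f(x_6) = 0.164948, coefficient = 1

I ≈ (0.208333/3) × 5.287290 = 0.367173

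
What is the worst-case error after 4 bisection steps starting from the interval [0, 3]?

Bisection error bound: |error| ≤ (b-a)/2^n
|error| ≤ (3 - 0)/2^4 = 3/2^4
|error| ≤ 0.1875000000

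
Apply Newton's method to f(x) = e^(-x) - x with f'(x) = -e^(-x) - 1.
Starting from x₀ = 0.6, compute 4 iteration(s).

f(x) = e^(-x) - x
f'(x) = -e^(-x) - 1
x₀ = 0.6

Newton-Raphson formula: x_{n+1} = x_n - f(x_n)/f'(x_n)

Iteration 1:
  f(0.600000) = -0.051188
  f'(0.600000) = -1.548812
  x_1 = 0.600000 - (-0.051188)/(-1.548812) = 0.566950
Iteration 2:
  f(0.566950) = 0.000303
  f'(0.566950) = -1.567253
  x_2 = 0.566950 - 0.000303/(-1.567253) = 0.567143
Iteration 3:
  f(0.567143) = 0.000000
  f'(0.567143) = -1.567143
  x_3 = 0.567143 - 0.000000/(-1.567143) = 0.567143
Iteration 4:
  f(0.567143) = 0.000000
  f'(0.567143) = -1.567143
  x_4 = 0.567143 - 0.000000/(-1.567143) = 0.567143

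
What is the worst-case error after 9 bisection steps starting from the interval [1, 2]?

Bisection error bound: |error| ≤ (b-a)/2^n
|error| ≤ (2 - 1)/2^9 = 1/2^9
|error| ≤ 0.0019531250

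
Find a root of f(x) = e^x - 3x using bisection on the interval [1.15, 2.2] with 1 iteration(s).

f(x) = e^x - 3x
Initial interval: [1.15, 2.2]

Iteration 1:
  c_1 = (1.150000 + 2.200000)/2 = 1.675000
  f(c_1) = f(1.675000) = 0.313795
  f(a) × f(c) < 0, new interval: [1.150000, 1.675000]

After 1 iteration(s), the approximation is c_1 = 1.675000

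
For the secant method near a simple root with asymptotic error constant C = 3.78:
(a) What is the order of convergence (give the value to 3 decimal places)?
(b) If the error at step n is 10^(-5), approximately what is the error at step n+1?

(a) Secant method has superlinear convergence with order φ = (1+√5)/2 ≈ 1.618.
    This means |e_{n+1}| ≈ C|e_n|^1.618.

(b) With |e_n| = 10^(-5) and C = 3.78:
    |e_{n+1}| ≈ 3.78 × (10^(-5))^1.618 = 3.78 × 10^(-8.09)

(a) ≈ 1.618 (golden ratio); (b) |e_{n+1}| ≈ 3.071e-08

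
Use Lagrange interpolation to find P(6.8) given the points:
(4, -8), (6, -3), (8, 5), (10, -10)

Lagrange interpolation formula:
P(x) = Σ yᵢ × Lᵢ(x)
where Lᵢ(x) = Π_{j≠i} (x - xⱼ)/(xᵢ - xⱼ)

L_0(6.8) = (6.8 - 6)/(4 - 6) × (6.8 - 8)/(4 - 8) × (6.8 - 10)/(4 - 10) = -0.064000
L_1(6.8) = (6.8 - 4)/(6 - 4) × (6.8 - 8)/(6 - 8) × (6.8 - 10)/(6 - 10) = 0.672000
L_2(6.8) = (6.8 - 4)/(8 - 4) × (6.8 - 6)/(8 - 6) × (6.8 - 10)/(8 - 10) = 0.448000
L_3(6.8) = (6.8 - 4)/(10 - 4) × (6.8 - 6)/(10 - 6) × (6.8 - 8)/(10 - 8) = -0.056000

P(6.8) = (-8)×L_0(6.8) + (-3)×L_1(6.8) + 5×L_2(6.8) + (-10)×L_3(6.8)
P(6.8) = 1.296000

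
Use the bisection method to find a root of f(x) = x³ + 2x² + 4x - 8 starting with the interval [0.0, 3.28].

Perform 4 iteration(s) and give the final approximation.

f(x) = x³ + 2x² + 4x - 8
Initial interval: [0.0, 3.28]

Iteration 1:
  c_1 = (0.000000 + 3.280000)/2 = 1.640000
  f(c_1) = f(1.640000) = 8.350144
  f(a) × f(c) < 0, new interval: [0.000000, 1.640000]
Iteration 2:
  c_2 = (0.000000 + 1.640000)/2 = 0.820000
  f(c_2) = f(0.820000) = -2.823832
  f(a) × f(c) ≥ 0, new interval: [0.820000, 1.640000]
Iteration 3:
  c_3 = (0.820000 + 1.640000)/2 = 1.230000
  f(c_3) = f(1.230000) = 1.806667
  f(a) × f(c) < 0, new interval: [0.820000, 1.230000]
Iteration 4:
  c_4 = (0.820000 + 1.230000)/2 = 1.025000
  f(c_4) = f(1.025000) = -0.721859
  f(a) × f(c) ≥ 0, new interval: [1.025000, 1.230000]

After 4 iteration(s), the approximation is c_4 = 1.025000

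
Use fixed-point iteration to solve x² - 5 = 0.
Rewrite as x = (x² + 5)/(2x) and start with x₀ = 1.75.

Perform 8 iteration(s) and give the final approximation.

Equation: x² - 5 = 0
Fixed-point form: x = (x² + 5)/(2x)
x₀ = 1.75

x_1 = g(1.750000) = 2.303571
x_2 = g(2.303571) = 2.237057
x_3 = g(2.237057) = 2.236068
x_4 = g(2.236068) = 2.236068
x_5 = g(2.236068) = 2.236068
x_6 = g(2.236068) = 2.236068
x_7 = g(2.236068) = 2.236068
x_8 = g(2.236068) = 2.236068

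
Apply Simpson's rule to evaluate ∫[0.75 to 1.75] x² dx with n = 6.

f(x) = x²
a = 0.75, b = 1.75, n = 6
h = (b - a)/n = 0.166667

Simpson's rule: (h/3)[f(x₀) + 4f(x₁) + 2f(x₂) + ... + f(xₙ)]

x_0 = 0.7500, f(x_0) = 0.562500, coefficient = 1
x_1 = 0.9167, f(x_1) = 0.840278, coefficient = 4
x_2 = 1.0833, f(x_2) = 1.173611, coefficient = 2
x_3 = 1.2500, f(x_3) = 1.562500, coefficient = 4
x_4 = 1.4167, f(x_4) = 2.006944, coefficient = 2
x_5 = 1.5833, f(x_5) = 2.506944, coefficient = 4
x_6 = 1.7500, f(x_6) = 3.062500, coefficient = 1

I ≈ (0.166667/3) × 29.625000 = 1.645833
Exact value: 1.645833
Error: 0.000000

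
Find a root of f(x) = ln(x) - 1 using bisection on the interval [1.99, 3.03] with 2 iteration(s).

f(x) = ln(x) - 1
Initial interval: [1.99, 3.03]

Iteration 1:
  c_1 = (1.990000 + 3.030000)/2 = 2.510000
  f(c_1) = f(2.510000) = -0.079717
  f(a) × f(c) ≥ 0, new interval: [2.510000, 3.030000]
Iteration 2:
  c_2 = (2.510000 + 3.030000)/2 = 2.770000
  f(c_2) = f(2.770000) = 0.018847
  f(a) × f(c) < 0, new interval: [2.510000, 2.770000]

After 2 iteration(s), the approximation is c_2 = 2.770000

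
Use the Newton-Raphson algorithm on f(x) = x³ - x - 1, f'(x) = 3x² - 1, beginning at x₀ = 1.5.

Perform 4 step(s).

f(x) = x³ - x - 1
f'(x) = 3x² - 1
x₀ = 1.5

Newton-Raphson formula: x_{n+1} = x_n - f(x_n)/f'(x_n)

Iteration 1:
  f(1.500000) = 0.875000
  f'(1.500000) = 5.750000
  x_1 = 1.500000 - 0.875000/5.750000 = 1.347826
Iteration 2:
  f(1.347826) = 0.100682
  f'(1.347826) = 4.449905
  x_2 = 1.347826 - 0.100682/4.449905 = 1.325200
Iteration 3:
  f(1.325200) = 0.002058
  f'(1.325200) = 4.268468
  x_3 = 1.325200 - 0.002058/4.268468 = 1.324718
Iteration 4:
  f(1.324718) = 0.000001
  f'(1.324718) = 4.264635
  x_4 = 1.324718 - 0.000001/4.264635 = 1.324718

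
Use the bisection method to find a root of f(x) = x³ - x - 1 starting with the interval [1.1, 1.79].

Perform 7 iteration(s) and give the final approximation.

f(x) = x³ - x - 1
Initial interval: [1.1, 1.79]

Iteration 1:
  c_1 = (1.100000 + 1.790000)/2 = 1.445000
  f(c_1) = f(1.445000) = 0.572196
  f(a) × f(c) < 0, new interval: [1.100000, 1.445000]
Iteration 2:
  c_2 = (1.100000 + 1.445000)/2 = 1.272500
  f(c_2) = f(1.272500) = -0.211996
  f(a) × f(c) ≥ 0, new interval: [1.272500, 1.445000]
Iteration 3:
  c_3 = (1.272500 + 1.445000)/2 = 1.358750
  f(c_3) = f(1.358750) = 0.149776
  f(a) × f(c) < 0, new interval: [1.272500, 1.358750]
Iteration 4:
  c_4 = (1.272500 + 1.358750)/2 = 1.315625
  f(c_4) = f(1.315625) = -0.038450
  f(a) × f(c) ≥ 0, new interval: [1.315625, 1.358750]
Iteration 5:
  c_5 = (1.315625 + 1.358750)/2 = 1.337188
  f(c_5) = f(1.337188) = 0.053798
  f(a) × f(c) < 0, new interval: [1.315625, 1.337188]
Iteration 6:
  c_6 = (1.315625 + 1.337188)/2 = 1.326406
  f(c_6) = f(1.326406) = 0.007211
  f(a) × f(c) < 0, new interval: [1.315625, 1.326406]
Iteration 7:
  c_7 = (1.315625 + 1.326406)/2 = 1.321016
  f(c_7) = f(1.321016) = -0.015735
  f(a) × f(c) ≥ 0, new interval: [1.321016, 1.326406]

After 7 iteration(s), the approximation is c_7 = 1.321016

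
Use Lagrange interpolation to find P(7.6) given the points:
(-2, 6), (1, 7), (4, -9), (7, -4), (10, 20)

Lagrange interpolation formula:
P(x) = Σ yᵢ × Lᵢ(x)
where Lᵢ(x) = Π_{j≠i} (x - xⱼ)/(xᵢ - xⱼ)

L_0(7.6) = (7.6 - 1)/(-2 - 1) × (7.6 - 4)/(-2 - 4) × (7.6 - 7)/(-2 - 7) × (7.6 - 10)/(-2 - 10) = -0.017600
L_1(7.6) = (7.6 - (-2))/(1 - (-2)) × (7.6 - 4)/(1 - 4) × (7.6 - 7)/(1 - 7) × (7.6 - 10)/(1 - 10) = 0.102400
L_2(7.6) = (7.6 - (-2))/(4 - (-2)) × (7.6 - 1)/(4 - 1) × (7.6 - 7)/(4 - 7) × (7.6 - 10)/(4 - 10) = -0.281600
L_3(7.6) = (7.6 - (-2))/(7 - (-2)) × (7.6 - 1)/(7 - 1) × (7.6 - 4)/(7 - 4) × (7.6 - 10)/(7 - 10) = 1.126400
L_4(7.6) = (7.6 - (-2))/(10 - (-2)) × (7.6 - 1)/(10 - 1) × (7.6 - 4)/(10 - 4) × (7.6 - 7)/(10 - 7) = 0.070400

P(7.6) = 6×L_0(7.6) + 7×L_1(7.6) + (-9)×L_2(7.6) + (-4)×L_3(7.6) + 20×L_4(7.6)
P(7.6) = 0.048000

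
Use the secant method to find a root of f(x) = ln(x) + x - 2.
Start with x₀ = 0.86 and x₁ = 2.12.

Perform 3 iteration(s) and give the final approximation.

f(x) = ln(x) + x - 2
x₀ = 0.86, x₁ = 2.12

Secant formula: x_{n+1} = x_n - f(x_n)(x_n - x_{n-1})/(f(x_n) - f(x_{n-1}))

Iteration 1:
  f(0.860000) = -1.290823
  f(2.120000) = 0.871416
  x_2 = 2.120000 - 0.871416×(2.120000 - 0.860000)/(0.871416 - (-1.290823))
       = 1.612200
Iteration 2:
  f(2.120000) = 0.871416
  f(1.612200) = 0.089800
  x_3 = 1.612200 - 0.089800×(1.612200 - 2.120000)/(0.089800 - 0.871416)
       = 1.553859
Iteration 3:
  f(1.612200) = 0.089800
  f(1.553859) = -0.005400
  x_4 = 1.553859 - (-0.005400)×(1.553859 - 1.612200)/(-0.005400 - 0.089800)
       = 1.557168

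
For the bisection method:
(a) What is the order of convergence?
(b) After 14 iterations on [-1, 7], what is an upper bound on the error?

(a) Bisection has linear (order 1) convergence; the error is halved each step.

(b) Error bound = (b-a)/2^n = (7 - (-1))/2^{14}
    = 8/2^{14}

(a) 1 (linear); (b) error ≤ 4.88e-04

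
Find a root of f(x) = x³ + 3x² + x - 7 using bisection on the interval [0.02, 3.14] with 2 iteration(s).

f(x) = x³ + 3x² + x - 7
Initial interval: [0.02, 3.14]

Iteration 1:
  c_1 = (0.020000 + 3.140000)/2 = 1.580000
  f(c_1) = f(1.580000) = 6.013512
  f(a) × f(c) < 0, new interval: [0.020000, 1.580000]
Iteration 2:
  c_2 = (0.020000 + 1.580000)/2 = 0.800000
  f(c_2) = f(0.800000) = -3.768000
  f(a) × f(c) ≥ 0, new interval: [0.800000, 1.580000]

After 2 iteration(s), the approximation is c_2 = 0.800000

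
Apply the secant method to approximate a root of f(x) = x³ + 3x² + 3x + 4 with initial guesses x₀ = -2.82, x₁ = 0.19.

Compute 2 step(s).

f(x) = x³ + 3x² + 3x + 4
x₀ = -2.82, x₁ = 0.19

Secant formula: x_{n+1} = x_n - f(x_n)(x_n - x_{n-1})/(f(x_n) - f(x_{n-1}))

Iteration 1:
  f(-2.820000) = -3.028568
  f(0.190000) = 4.685159
  x_2 = 0.190000 - 4.685159×(0.190000 - (-2.820000))/(4.685159 - (-3.028568))
       = -1.638212
Iteration 2:
  f(0.190000) = 4.685159
  f(-1.638212) = 2.740047
  x_3 = -1.638212 - 2.740047×(-1.638212 - 0.190000)/(2.740047 - 4.685159)
       = -4.213584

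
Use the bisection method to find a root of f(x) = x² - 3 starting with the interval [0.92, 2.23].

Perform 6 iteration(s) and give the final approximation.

f(x) = x² - 3
Initial interval: [0.92, 2.23]

Iteration 1:
  c_1 = (0.920000 + 2.230000)/2 = 1.575000
  f(c_1) = f(1.575000) = -0.519375
  f(a) × f(c) ≥ 0, new interval: [1.575000, 2.230000]
Iteration 2:
  c_2 = (1.575000 + 2.230000)/2 = 1.902500
  f(c_2) = f(1.902500) = 0.619506
  f(a) × f(c) < 0, new interval: [1.575000, 1.902500]
Iteration 3:
  c_3 = (1.575000 + 1.902500)/2 = 1.738750
  f(c_3) = f(1.738750) = 0.023252
  f(a) × f(c) < 0, new interval: [1.575000, 1.738750]
Iteration 4:
  c_4 = (1.575000 + 1.738750)/2 = 1.656875
  f(c_4) = f(1.656875) = -0.254765
  f(a) × f(c) ≥ 0, new interval: [1.656875, 1.738750]
Iteration 5:
  c_5 = (1.656875 + 1.738750)/2 = 1.697812
  f(c_5) = f(1.697812) = -0.117433
  f(a) × f(c) ≥ 0, new interval: [1.697812, 1.738750]
Iteration 6:
  c_6 = (1.697812 + 1.738750)/2 = 1.718281
  f(c_6) = f(1.718281) = -0.047510
  f(a) × f(c) ≥ 0, new interval: [1.718281, 1.738750]

After 6 iteration(s), the approximation is c_6 = 1.718281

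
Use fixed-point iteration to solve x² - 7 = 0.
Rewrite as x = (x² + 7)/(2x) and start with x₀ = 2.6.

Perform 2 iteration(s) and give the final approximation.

Equation: x² - 7 = 0
Fixed-point form: x = (x² + 7)/(2x)
x₀ = 2.6

x_1 = g(2.600000) = 2.646154
x_2 = g(2.646154) = 2.645751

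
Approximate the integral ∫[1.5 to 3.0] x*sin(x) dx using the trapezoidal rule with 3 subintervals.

f(x) = x*sin(x)
a = 1.5, b = 3.0, n = 3
h = (b - a)/n = 0.500000

Trapezoidal rule: (h/2)[f(x₀) + 2f(x₁) + 2f(x₂) + ... + f(xₙ)]

x_0 = 1.5000, f(x_0) = 1.496242, coefficient = 1
x_1 = 2.0000, f(x_1) = 1.818595, coefficient = 2
x_2 = 2.5000, f(x_2) = 1.496180, coefficient = 2
x_3 = 3.0000, f(x_3) = 0.423360, coefficient = 1

I ≈ (0.500000/2) × 8.549153 = 2.137288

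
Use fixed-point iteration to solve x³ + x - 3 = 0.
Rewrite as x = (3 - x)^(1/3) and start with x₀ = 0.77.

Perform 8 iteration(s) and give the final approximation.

Equation: x³ + x - 3 = 0
Fixed-point form: x = (3 - x)^(1/3)
x₀ = 0.77

x_1 = g(0.770000) = 1.306477
x_2 = g(1.306477) = 1.191966
x_3 = g(1.191966) = 1.218248
x_4 = g(1.218248) = 1.212316
x_5 = g(1.212316) = 1.213660
x_6 = g(1.213660) = 1.213356
x_7 = g(1.213356) = 1.213424
x_8 = g(1.213424) = 1.213409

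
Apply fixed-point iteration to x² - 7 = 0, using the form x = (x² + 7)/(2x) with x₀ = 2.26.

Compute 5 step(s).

Equation: x² - 7 = 0
Fixed-point form: x = (x² + 7)/(2x)
x₀ = 2.26

x_1 = g(2.260000) = 2.678673
x_2 = g(2.678673) = 2.645954
x_3 = g(2.645954) = 2.645751
x_4 = g(2.645751) = 2.645751
x_5 = g(2.645751) = 2.645751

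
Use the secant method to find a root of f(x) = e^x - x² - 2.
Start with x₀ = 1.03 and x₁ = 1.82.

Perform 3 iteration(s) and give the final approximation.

f(x) = e^x - x² - 2
x₀ = 1.03, x₁ = 1.82

Secant formula: x_{n+1} = x_n - f(x_n)(x_n - x_{n-1})/(f(x_n) - f(x_{n-1}))

Iteration 1:
  f(1.030000) = -0.259834
  f(1.820000) = 0.859458
  x_2 = 1.820000 - 0.859458×(1.820000 - 1.030000)/(0.859458 - (-0.259834))
       = 1.213392
Iteration 2:
  f(1.820000) = 0.859458
  f(1.213392) = -0.107441
  x_3 = 1.213392 - (-0.107441)×(1.213392 - 1.820000)/(-0.107441 - 0.859458)
       = 1.280798
Iteration 3:
  f(1.213392) = -0.107441
  f(1.280798) = -0.040933
  x_4 = 1.280798 - (-0.040933)×(1.280798 - 1.213392)/(-0.040933 - (-0.107441))
       = 1.322283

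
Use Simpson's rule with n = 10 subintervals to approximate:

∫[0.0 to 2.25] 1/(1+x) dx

f(x) = 1/(1+x)
a = 0.0, b = 2.25, n = 10
h = (b - a)/n = 0.225000

Simpson's rule: (h/3)[f(x₀) + 4f(x₁) + 2f(x₂) + ... + f(xₙ)]

x_0 = 0.0000, f(x_0) = 1.000000, coefficient = 1
x_1 = 0.2250, f(x_1) = 0.816327, coefficient = 4
x_2 = 0.4500, f(x_2) = 0.689655, coefficient = 2
x_3 = 0.6750, f(x_3) = 0.597015, coefficient = 4
x_4 = 0.9000, f(x_4) = 0.526316, coefficient = 2
x_5 = 1.1250, f(x_5) = 0.470588, coefficient = 4
x_6 = 1.3500, f(x_6) = 0.425532, coefficient = 2
x_7 = 1.5750, f(x_7) = 0.388350, coefficient = 4
x_8 = 1.8000, f(x_8) = 0.357143, coefficient = 2
x_9 = 2.0250, f(x_9) = 0.330579, coefficient = 4
x_10 = 2.2500, f(x_10) = 0.307692, coefficient = 1

I ≈ (0.225000/3) × 15.716415 = 1.178731
Exact value: 1.178655
Error: 0.000076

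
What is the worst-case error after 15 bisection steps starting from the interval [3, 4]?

Bisection error bound: |error| ≤ (b-a)/2^n
|error| ≤ (4 - 3)/2^15 = 1/2^15
|error| ≤ 0.0000305176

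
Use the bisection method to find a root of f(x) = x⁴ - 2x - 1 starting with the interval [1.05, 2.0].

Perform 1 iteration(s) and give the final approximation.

f(x) = x⁴ - 2x - 1
Initial interval: [1.05, 2.0]

Iteration 1:
  c_1 = (1.050000 + 2.000000)/2 = 1.525000
  f(c_1) = f(1.525000) = 1.358532
  f(a) × f(c) < 0, new interval: [1.050000, 1.525000]

After 1 iteration(s), the approximation is c_1 = 1.525000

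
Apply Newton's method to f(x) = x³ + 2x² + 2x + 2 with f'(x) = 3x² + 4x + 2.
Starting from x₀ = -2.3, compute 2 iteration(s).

f(x) = x³ + 2x² + 2x + 2
f'(x) = 3x² + 4x + 2
x₀ = -2.3

Newton-Raphson formula: x_{n+1} = x_n - f(x_n)/f'(x_n)

Iteration 1:
  f(-2.300000) = -4.187000
  f'(-2.300000) = 8.670000
  x_1 = -2.300000 - (-4.187000)/8.670000 = -1.817070
Iteration 2:
  f(-1.817070) = -1.030154
  f'(-1.817070) = 4.636953
  x_2 = -1.817070 - (-1.030154)/4.636953 = -1.594909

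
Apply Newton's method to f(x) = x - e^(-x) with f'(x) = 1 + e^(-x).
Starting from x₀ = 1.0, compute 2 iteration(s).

f(x) = x - e^(-x)
f'(x) = 1 + e^(-x)
x₀ = 1.0

Newton-Raphson formula: x_{n+1} = x_n - f(x_n)/f'(x_n)

Iteration 1:
  f(1.000000) = 0.632121
  f'(1.000000) = 1.367879
  x_1 = 1.000000 - 0.632121/1.367879 = 0.537883
Iteration 2:
  f(0.537883) = -0.046100
  f'(0.537883) = 1.583983
  x_2 = 0.537883 - (-0.046100)/1.583983 = 0.566987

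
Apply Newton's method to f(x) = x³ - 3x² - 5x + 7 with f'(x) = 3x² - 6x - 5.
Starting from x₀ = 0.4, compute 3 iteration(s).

f(x) = x³ - 3x² - 5x + 7
f'(x) = 3x² - 6x - 5
x₀ = 0.4

Newton-Raphson formula: x_{n+1} = x_n - f(x_n)/f'(x_n)

Iteration 1:
  f(0.400000) = 4.584000
  f'(0.400000) = -6.920000
  x_1 = 0.400000 - 4.584000/(-6.920000) = 1.062428
Iteration 2:
  f(1.062428) = -0.499179
  f'(1.062428) = -7.988308
  x_2 = 1.062428 - (-0.499179)/(-7.988308) = 0.999939
Iteration 3:
  f(0.999939) = 0.000487
  f'(0.999939) = -8.000000
  x_3 = 0.999939 - 0.000487/(-8.000000) = 1.000000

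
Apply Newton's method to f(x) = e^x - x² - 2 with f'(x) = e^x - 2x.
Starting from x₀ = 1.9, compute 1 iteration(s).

f(x) = e^x - x² - 2
f'(x) = e^x - 2x
x₀ = 1.9

Newton-Raphson formula: x_{n+1} = x_n - f(x_n)/f'(x_n)

Iteration 1:
  f(1.900000) = 1.075894
  f'(1.900000) = 2.885894
  x_1 = 1.900000 - 1.075894/2.885894 = 1.527189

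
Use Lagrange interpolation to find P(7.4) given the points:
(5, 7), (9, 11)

Lagrange interpolation formula:
P(x) = Σ yᵢ × Lᵢ(x)
where Lᵢ(x) = Π_{j≠i} (x - xⱼ)/(xᵢ - xⱼ)

L_0(7.4) = (7.4 - 9)/(5 - 9) = 0.400000
L_1(7.4) = (7.4 - 5)/(9 - 5) = 0.600000

P(7.4) = 7×L_0(7.4) + 11×L_1(7.4)
P(7.4) = 9.400000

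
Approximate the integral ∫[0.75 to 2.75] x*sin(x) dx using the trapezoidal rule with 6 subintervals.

f(x) = x*sin(x)
a = 0.75, b = 2.75, n = 6
h = (b - a)/n = 0.333333

Trapezoidal rule: (h/2)[f(x₀) + 2f(x₁) + 2f(x₂) + ... + f(xₙ)]

x_0 = 0.7500, f(x_0) = 0.511229, coefficient = 1
x_1 = 1.0833, f(x_1) = 0.957151, coefficient = 2
x_2 = 1.4167, f(x_2) = 1.399873, coefficient = 2
x_3 = 1.7500, f(x_3) = 1.721975, coefficient = 2
x_4 = 2.0833, f(x_4) = 1.815632, coefficient = 2
x_5 = 2.4167, f(x_5) = 1.602443, coefficient = 2
x_6 = 2.7500, f(x_6) = 1.049568, coefficient = 1

I ≈ (0.333333/2) × 16.554945 = 2.759158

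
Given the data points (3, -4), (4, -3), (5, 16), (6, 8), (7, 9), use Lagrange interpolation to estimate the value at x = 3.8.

Lagrange interpolation formula:
P(x) = Σ yᵢ × Lᵢ(x)
where Lᵢ(x) = Π_{j≠i} (x - xⱼ)/(xᵢ - xⱼ)

L_0(3.8) = (3.8 - 4)/(3 - 4) × (3.8 - 5)/(3 - 5) × (3.8 - 6)/(3 - 6) × (3.8 - 7)/(3 - 7) = 0.070400
L_1(3.8) = (3.8 - 3)/(4 - 3) × (3.8 - 5)/(4 - 5) × (3.8 - 6)/(4 - 6) × (3.8 - 7)/(4 - 7) = 1.126400
L_2(3.8) = (3.8 - 3)/(5 - 3) × (3.8 - 4)/(5 - 4) × (3.8 - 6)/(5 - 6) × (3.8 - 7)/(5 - 7) = -0.281600
L_3(3.8) = (3.8 - 3)/(6 - 3) × (3.8 - 4)/(6 - 4) × (3.8 - 5)/(6 - 5) × (3.8 - 7)/(6 - 7) = 0.102400
L_4(3.8) = (3.8 - 3)/(7 - 3) × (3.8 - 4)/(7 - 4) × (3.8 - 5)/(7 - 5) × (3.8 - 6)/(7 - 6) = -0.017600

P(3.8) = (-4)×L_0(3.8) + (-3)×L_1(3.8) + 16×L_2(3.8) + 8×L_3(3.8) + 9×L_4(3.8)
P(3.8) = -7.505600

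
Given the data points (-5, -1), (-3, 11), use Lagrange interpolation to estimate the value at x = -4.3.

Lagrange interpolation formula:
P(x) = Σ yᵢ × Lᵢ(x)
where Lᵢ(x) = Π_{j≠i} (x - xⱼ)/(xᵢ - xⱼ)

L_0(-4.3) = (-4.3 - (-3))/(-5 - (-3)) = 0.650000
L_1(-4.3) = (-4.3 - (-5))/(-3 - (-5)) = 0.350000

P(-4.3) = (-1)×L_0(-4.3) + 11×L_1(-4.3)
P(-4.3) = 3.200000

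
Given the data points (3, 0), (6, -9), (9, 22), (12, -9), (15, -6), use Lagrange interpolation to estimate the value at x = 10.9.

Lagrange interpolation formula:
P(x) = Σ yᵢ × Lᵢ(x)
where Lᵢ(x) = Π_{j≠i} (x - xⱼ)/(xᵢ - xⱼ)

L_0(10.9) = (10.9 - 6)/(3 - 6) × (10.9 - 9)/(3 - 9) × (10.9 - 12)/(3 - 12) × (10.9 - 15)/(3 - 15) = 0.021599
L_1(10.9) = (10.9 - 3)/(6 - 3) × (10.9 - 9)/(6 - 9) × (10.9 - 12)/(6 - 12) × (10.9 - 15)/(6 - 15) = -0.139290
L_2(10.9) = (10.9 - 3)/(9 - 3) × (10.9 - 6)/(9 - 6) × (10.9 - 12)/(9 - 12) × (10.9 - 15)/(9 - 15) = 0.538834
L_3(10.9) = (10.9 - 3)/(12 - 3) × (10.9 - 6)/(12 - 6) × (10.9 - 9)/(12 - 9) × (10.9 - 15)/(12 - 15) = 0.620475
L_4(10.9) = (10.9 - 3)/(15 - 3) × (10.9 - 6)/(15 - 6) × (10.9 - 9)/(15 - 9) × (10.9 - 12)/(15 - 12) = -0.041617

P(10.9) = 0×L_0(10.9) + (-9)×L_1(10.9) + 22×L_2(10.9) + (-9)×L_3(10.9) + (-6)×L_4(10.9)
P(10.9) = 7.773381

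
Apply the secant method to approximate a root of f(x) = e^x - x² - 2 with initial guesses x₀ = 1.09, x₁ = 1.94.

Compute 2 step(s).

f(x) = e^x - x² - 2
x₀ = 1.09, x₁ = 1.94

Secant formula: x_{n+1} = x_n - f(x_n)(x_n - x_{n-1})/(f(x_n) - f(x_{n-1}))

Iteration 1:
  f(1.090000) = -0.213826
  f(1.940000) = 1.195151
  x_2 = 1.940000 - 1.195151×(1.940000 - 1.090000)/(1.195151 - (-0.213826))
       = 1.218996
Iteration 2:
  f(1.940000) = 1.195151
  f(1.218996) = -0.102163
  x_3 = 1.218996 - (-0.102163)×(1.218996 - 1.940000)/(-0.102163 - 1.195151)
       = 1.275774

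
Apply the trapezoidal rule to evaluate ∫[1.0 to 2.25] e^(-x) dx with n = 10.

f(x) = e^(-x)
a = 1.0, b = 2.25, n = 10
h = (b - a)/n = 0.125000

Trapezoidal rule: (h/2)[f(x₀) + 2f(x₁) + 2f(x₂) + ... + f(xₙ)]

x_0 = 1.0000, f(x_0) = 0.367879, coefficient = 1
x_1 = 1.1250, f(x_1) = 0.324652, coefficient = 2
x_2 = 1.2500, f(x_2) = 0.286505, coefficient = 2
x_3 = 1.3750, f(x_3) = 0.252840, coefficient = 2
x_4 = 1.5000, f(x_4) = 0.223130, coefficient = 2
x_5 = 1.6250, f(x_5) = 0.196912, coefficient = 2
x_6 = 1.7500, f(x_6) = 0.173774, coefficient = 2
x_7 = 1.8750, f(x_7) = 0.153355, coefficient = 2
x_8 = 2.0000, f(x_8) = 0.135335, coefficient = 2
x_9 = 2.1250, f(x_9) = 0.119433, coefficient = 2
x_10 = 2.2500, f(x_10) = 0.105399, coefficient = 1

I ≈ (0.125000/2) × 4.205150 = 0.262822
Exact value: 0.262480
Error: 0.000342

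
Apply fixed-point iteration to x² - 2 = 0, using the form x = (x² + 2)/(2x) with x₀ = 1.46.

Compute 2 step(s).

Equation: x² - 2 = 0
Fixed-point form: x = (x² + 2)/(2x)
x₀ = 1.46

x_1 = g(1.460000) = 1.414932
x_2 = g(1.414932) = 1.414214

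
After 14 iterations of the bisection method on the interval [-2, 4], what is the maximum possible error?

Bisection error bound: |error| ≤ (b-a)/2^n
|error| ≤ (4 - (-2))/2^14 = 6/2^14
|error| ≤ 0.0003662109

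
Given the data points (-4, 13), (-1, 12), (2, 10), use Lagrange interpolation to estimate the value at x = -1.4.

Lagrange interpolation formula:
P(x) = Σ yᵢ × Lᵢ(x)
where Lᵢ(x) = Π_{j≠i} (x - xⱼ)/(xᵢ - xⱼ)

L_0(-1.4) = (-1.4 - (-1))/(-4 - (-1)) × (-1.4 - 2)/(-4 - 2) = 0.075556
L_1(-1.4) = (-1.4 - (-4))/(-1 - (-4)) × (-1.4 - 2)/(-1 - 2) = 0.982222
L_2(-1.4) = (-1.4 - (-4))/(2 - (-4)) × (-1.4 - (-1))/(2 - (-1)) = -0.057778

P(-1.4) = 13×L_0(-1.4) + 12×L_1(-1.4) + 10×L_2(-1.4)
P(-1.4) = 12.191111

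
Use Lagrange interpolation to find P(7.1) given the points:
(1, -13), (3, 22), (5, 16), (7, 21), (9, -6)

Lagrange interpolation formula:
P(x) = Σ yᵢ × Lᵢ(x)
where Lᵢ(x) = Π_{j≠i} (x - xⱼ)/(xᵢ - xⱼ)

L_0(7.1) = (7.1 - 3)/(1 - 3) × (7.1 - 5)/(1 - 5) × (7.1 - 7)/(1 - 7) × (7.1 - 9)/(1 - 9) = -0.004260
L_1(7.1) = (7.1 - 1)/(3 - 1) × (7.1 - 5)/(3 - 5) × (7.1 - 7)/(3 - 7) × (7.1 - 9)/(3 - 9) = 0.025353
L_2(7.1) = (7.1 - 1)/(5 - 1) × (7.1 - 3)/(5 - 3) × (7.1 - 7)/(5 - 7) × (7.1 - 9)/(5 - 9) = -0.074248
L_3(7.1) = (7.1 - 1)/(7 - 1) × (7.1 - 3)/(7 - 3) × (7.1 - 5)/(7 - 5) × (7.1 - 9)/(7 - 9) = 1.039478
L_4(7.1) = (7.1 - 1)/(9 - 1) × (7.1 - 3)/(9 - 3) × (7.1 - 5)/(9 - 5) × (7.1 - 7)/(9 - 7) = 0.013677

P(7.1) = (-13)×L_0(7.1) + 22×L_1(7.1) + 16×L_2(7.1) + 21×L_3(7.1) + (-6)×L_4(7.1)
P(7.1) = 21.172152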